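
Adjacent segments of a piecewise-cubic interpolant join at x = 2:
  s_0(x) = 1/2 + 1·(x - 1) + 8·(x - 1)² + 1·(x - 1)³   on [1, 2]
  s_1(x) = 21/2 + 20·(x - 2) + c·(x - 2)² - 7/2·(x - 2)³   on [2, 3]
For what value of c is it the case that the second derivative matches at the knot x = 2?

s_0''(x) = 16 + 6·(x - 1), so s_0''(2) = 22. On the right, s_1''(2) = 2c, so c = 11.

11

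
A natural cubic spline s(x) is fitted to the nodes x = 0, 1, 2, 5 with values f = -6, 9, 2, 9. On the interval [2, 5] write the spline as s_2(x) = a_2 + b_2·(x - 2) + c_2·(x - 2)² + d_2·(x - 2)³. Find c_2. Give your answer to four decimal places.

Let M_i = s''(x_i). Step sizes h_i = 1, 1, 3; slopes of the chords Δ_i = (y_(i+1) - y_i)/h_i = 15, -7, 7/3.
  1·M_0 + 4·M_1 + 1·M_2 = 6(Δ_1 - Δ_0) = -132
  1·M_1 + 8·M_2 + 3·M_3 = 6(Δ_2 - Δ_1) = 56
Natural end conditions: M_0 = M_3 = 0.
Solving the tridiagonal system: M_0 = 0, M_1 = -1112/31, M_2 = 356/31, M_3 = 0.
On [2, 5], with s_2(x) = a_2 + b_2·(x - 2) + c_2·(x - 2)² + d_2·(x - 2)³: c_2 = M_2/2 = 178/31, d_2 = (M_3 - M_2)/(6h_2) = -178/279, b_2 = Δ_2 - h_2(2M_2 + M_3)/6 = -851/93.

5.7419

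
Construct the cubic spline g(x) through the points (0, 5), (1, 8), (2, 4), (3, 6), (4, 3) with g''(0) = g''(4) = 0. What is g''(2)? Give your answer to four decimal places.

Put m_i = g'' at the i-th knot. Here h = (1, 1, 1, 1) and Δ = (3, -4, 2, -3), so the interior equations h_(i-1)·m_(i-1) + 2(h_(i-1)+h_i)·m_i + h_i·m_(i+1) = 6(Δ_i − Δ_(i-1)) read
  1·m_0 + 4·m_1 + 1·m_2 = 6(Δ_1 - Δ_0) = -42
  1·m_1 + 4·m_2 + 1·m_3 = 6(Δ_2 - Δ_1) = 36
  1·m_2 + 4·m_3 + 1·m_4 = 6(Δ_3 - Δ_2) = -30
Natural end conditions: m_0 = m_4 = 0.
Solving: m_0 = 0, m_1 = -201/14, m_2 = 108/7, m_3 = -159/14, m_4 = 0.

15.4286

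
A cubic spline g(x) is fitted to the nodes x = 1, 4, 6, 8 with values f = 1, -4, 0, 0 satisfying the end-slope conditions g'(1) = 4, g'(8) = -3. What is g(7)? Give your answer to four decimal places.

With M_i denoting the second derivative at x_i, h_i = 3, 2, 2, and Δ_i = (y_(i+1) − y_i)/h_i = -5/3, 2, 0:
  3·M_0 + 10·M_1 + 2·M_2 = 6(Δ_1 - Δ_0) = 22
  2·M_1 + 8·M_2 + 2·M_3 = 6(Δ_2 - Δ_1) = -12
Clamped end conditions give two more equations: 2h_0·M_0 + h_0·M_1 = 6(Δ_0 - g'(1)) = -34 and h_2·M_2 + 2h_2·M_3 = 6(g'(8) - Δ_2) = -18.
Solving: M_0 = -908/111, M_1 = 186/37, M_2 = -69/37, M_3 = -132/37.
On [6, 8], g(x) = 0 + 90/37·(x - 6) - 69/74·(x - 6)² - 21/148·(x - 6)³.
With (x - 6) = 1: g(7) = 201/148.

1.3581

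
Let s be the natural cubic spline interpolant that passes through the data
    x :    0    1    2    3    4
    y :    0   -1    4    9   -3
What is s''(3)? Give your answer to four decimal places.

-26.6786

Let m_i = s''(x_i). Step sizes h_i = 1, 1, 1, 1; slopes of the chords Δ_i = (y_(i+1) - y_i)/h_i = -1, 5, 5, -12.
  1·m_0 + 4·m_1 + 1·m_2 = 6(Δ_1 - Δ_0) = 36
  1·m_1 + 4·m_2 + 1·m_3 = 6(Δ_2 - Δ_1) = 0
  1·m_2 + 4·m_3 + 1·m_4 = 6(Δ_3 - Δ_2) = -102
Natural end conditions: m_0 = m_4 = 0.
Solving the tridiagonal system: m_0 = 0, m_1 = 219/28, m_2 = 33/7, m_3 = -747/28, m_4 = 0.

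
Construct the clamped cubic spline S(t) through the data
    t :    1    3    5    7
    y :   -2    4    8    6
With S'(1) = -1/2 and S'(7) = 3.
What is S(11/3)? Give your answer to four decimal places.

Put M_i = S'' at the i-th knot. Here h = (2, 2, 2) and Δ = (3, 2, -1), so the interior equations h_(i-1)·M_(i-1) + 2(h_(i-1)+h_i)·M_i + h_i·M_(i+1) = 6(Δ_i − Δ_(i-1)) read
  2·M_0 + 8·M_1 + 2·M_2 = 6(Δ_1 - Δ_0) = -6
  2·M_1 + 8·M_2 + 2·M_3 = 6(Δ_2 - Δ_1) = -18
Clamped end conditions give two more equations: 2h_0·M_0 + h_0·M_1 = 6(Δ_0 - S'(1)) = 21 and h_2·M_2 + 2h_2·M_3 = 6(S'(7) - Δ_2) = 24.
Hence M_0 = 88/15, M_1 = -37/30, M_2 = -59/15, M_3 = 239/30.
On [3, 5], S(t) = 4 + 62/15·(t - 3) - 37/60·(t - 3)² - 9/40·(t - 3)³.
With (t - 3) = 2/3: S(11/3) = 866/135.

6.4148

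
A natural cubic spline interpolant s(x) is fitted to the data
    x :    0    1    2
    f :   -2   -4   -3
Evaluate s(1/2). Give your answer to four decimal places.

-3.2813

With m_i denoting the second derivative at x_i, h_i = 1, 1, and Δ_i = (y_(i+1) − y_i)/h_i = -2, 1:
  1·m_0 + 4·m_1 + 1·m_2 = 6(Δ_1 - Δ_0) = 18
Natural end conditions: m_0 = m_2 = 0.
Hence m_0 = 0, m_1 = 9/2, m_2 = 0.
On [0, 1], s(x) = -2 - 11/4·x + 0·x² + 3/4·x³.
With x = 1/2: s(1/2) = -105/32.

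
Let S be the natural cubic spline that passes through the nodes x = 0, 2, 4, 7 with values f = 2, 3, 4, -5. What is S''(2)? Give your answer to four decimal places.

Let σ_i = S''(x_i). Step sizes h_i = 2, 2, 3; slopes of the chords Δ_i = (y_(i+1) - y_i)/h_i = 1/2, 1/2, -3.
  2·σ_0 + 8·σ_1 + 2·σ_2 = 6(Δ_1 - Δ_0) = 0
  2·σ_1 + 10·σ_2 + 3·σ_3 = 6(Δ_2 - Δ_1) = -21
Natural end conditions: σ_0 = σ_3 = 0.
Hence σ_0 = 0, σ_1 = 21/38, σ_2 = -42/19, σ_3 = 0.

0.5526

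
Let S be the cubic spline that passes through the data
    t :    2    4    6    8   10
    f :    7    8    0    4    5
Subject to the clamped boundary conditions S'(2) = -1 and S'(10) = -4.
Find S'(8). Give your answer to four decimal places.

Let M_i = S''(x_i). Step sizes h_i = 2, 2, 2, 2; slopes of the chords Δ_i = (y_(i+1) - y_i)/h_i = 1/2, -4, 2, 1/2.
  2·M_0 + 8·M_1 + 2·M_2 = 6(Δ_1 - Δ_0) = -27
  2·M_1 + 8·M_2 + 2·M_3 = 6(Δ_2 - Δ_1) = 36
  2·M_2 + 8·M_3 + 2·M_4 = 6(Δ_3 - Δ_2) = -9
Clamped end conditions give two more equations: 2h_0·M_0 + h_0·M_1 = 6(Δ_0 - S'(2)) = 9 and h_3·M_3 + 2h_3·M_4 = 6(S'(10) - Δ_3) = -27.
Solving the tridiagonal system: M_0 = 303/56, M_1 = -177/28, M_2 = 51/8, M_3 = -33/28, M_4 = -345/56.
On [8, 10], S'(t) = b_3 + 2c_3·(t - 8) + 3d_3·(t - 8)² with b_3 = Δ_3 - h_3(2M_3 + M_4)/6 = 187/56, c_3 = M_3/2 = -33/56, d_3 = (M_4 - M_3)/(6h_3) = -93/224. So S'(8) = 187/56.

3.3393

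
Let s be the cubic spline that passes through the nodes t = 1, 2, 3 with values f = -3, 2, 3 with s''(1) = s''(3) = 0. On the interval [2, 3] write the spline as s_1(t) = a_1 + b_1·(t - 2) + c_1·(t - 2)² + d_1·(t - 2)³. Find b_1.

3

Write m_i for s''(x_i). With h_i = 1, 1 and divided differences Δ_i = 5, 1, the continuity of s' gives the tridiagonal system
  1·m_0 + 4·m_1 + 1·m_2 = 6(Δ_1 - Δ_0) = -24
Natural end conditions: m_0 = m_2 = 0.
Solving: m_0 = 0, m_1 = -6, m_2 = 0.
On [2, 3], with s_1(t) = a_1 + b_1·(t - 2) + c_1·(t - 2)² + d_1·(t - 2)³: c_1 = m_1/2 = -3, d_1 = (m_2 - m_1)/(6h_1) = 1, b_1 = Δ_1 - h_1(2m_1 + m_2)/6 = 3.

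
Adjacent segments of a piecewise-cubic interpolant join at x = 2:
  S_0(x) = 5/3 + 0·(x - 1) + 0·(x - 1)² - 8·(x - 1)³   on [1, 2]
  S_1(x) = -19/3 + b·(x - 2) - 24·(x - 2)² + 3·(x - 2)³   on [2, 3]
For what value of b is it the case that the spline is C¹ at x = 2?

-24

S_0'(x) = 0 + 0·(x - 1) - 24·(x - 1)², so S_0'(2) = -24. On the right, S_1'(2) = b, so b = -24.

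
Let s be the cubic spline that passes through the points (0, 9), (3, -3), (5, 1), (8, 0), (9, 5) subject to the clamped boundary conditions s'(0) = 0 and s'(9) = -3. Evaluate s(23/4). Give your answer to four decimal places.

0.1380

Write m_i for s''(x_i). With h_i = 3, 2, 3, 1 and divided differences Δ_i = -4, 2, -1/3, 5, the continuity of s' gives the tridiagonal system
  3·m_0 + 10·m_1 + 2·m_2 = 6(Δ_1 - Δ_0) = 36
  2·m_1 + 10·m_2 + 3·m_3 = 6(Δ_2 - Δ_1) = -14
  3·m_2 + 8·m_3 + 1·m_4 = 6(Δ_3 - Δ_2) = 32
Clamped end conditions give two more equations: 2h_0·m_0 + h_0·m_1 = 6(Δ_0 - s'(0)) = -24 and h_3·m_3 + 2h_3·m_4 = 6(s'(9) - Δ_3) = -48.
Solving: m_0 = -1327/177, m_1 = 1238/177, m_2 = -2027/354, m_3 = 1727/177, m_4 = -10223/354.
On [5, 8], s(x) = 1 + 91/177·(x - 5) - 2027/708·(x - 5)² + 203/236·(x - 5)³.
With (x - 5) = 3/4: s(23/4) = 2085/15104.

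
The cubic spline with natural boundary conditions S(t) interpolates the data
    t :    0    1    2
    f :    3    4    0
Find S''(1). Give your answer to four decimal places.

Let M_i = S''(x_i). Step sizes h_i = 1, 1; slopes of the chords Δ_i = (y_(i+1) - y_i)/h_i = 1, -4.
  1·M_0 + 4·M_1 + 1·M_2 = 6(Δ_1 - Δ_0) = -30
Natural end conditions: M_0 = M_2 = 0.
Hence M_0 = 0, M_1 = -15/2, M_2 = 0.

-7.5000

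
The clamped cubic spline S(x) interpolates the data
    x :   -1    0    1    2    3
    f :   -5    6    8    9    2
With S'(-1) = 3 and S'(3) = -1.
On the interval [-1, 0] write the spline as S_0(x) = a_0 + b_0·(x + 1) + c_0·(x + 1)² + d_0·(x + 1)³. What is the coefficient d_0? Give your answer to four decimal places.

-10.3036

Put m_i = S'' at the i-th knot. Here h = (1, 1, 1, 1) and Δ = (11, 2, 1, -7), so the interior equations h_(i-1)·m_(i-1) + 2(h_(i-1)+h_i)·m_i + h_i·m_(i+1) = 6(Δ_i − Δ_(i-1)) read
  1·m_0 + 4·m_1 + 1·m_2 = 6(Δ_1 - Δ_0) = -54
  1·m_1 + 4·m_2 + 1·m_3 = 6(Δ_2 - Δ_1) = -6
  1·m_2 + 4·m_3 + 1·m_4 = 6(Δ_3 - Δ_2) = -48
Clamped end conditions give two more equations: 2h_0·m_0 + h_0·m_1 = 6(Δ_0 - S'(-1)) = 48 and h_3·m_3 + 2h_3·m_4 = 6(S'(3) - Δ_3) = 36.
Forward elimination and back-substitution give m_0 = 1025/28, m_1 = -353/14, m_2 = 41/4, m_3 = -305/14, m_4 = 809/28.
On [-1, 0], with S_0(x) = a_0 + b_0·(x + 1) + c_0·(x + 1)² + d_0·(x + 1)³: c_0 = m_0/2 = 1025/56, d_0 = (m_1 - m_0)/(6h_0) = -577/56, b_0 = Δ_0 - h_0(2m_0 + m_1)/6 = 3.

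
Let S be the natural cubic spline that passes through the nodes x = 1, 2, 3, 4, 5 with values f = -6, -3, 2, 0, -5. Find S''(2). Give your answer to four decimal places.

5.8929

Let m_i = S''(x_i). Step sizes h_i = 1, 1, 1, 1; slopes of the chords Δ_i = (y_(i+1) - y_i)/h_i = 3, 5, -2, -5.
  1·m_0 + 4·m_1 + 1·m_2 = 6(Δ_1 - Δ_0) = 12
  1·m_1 + 4·m_2 + 1·m_3 = 6(Δ_2 - Δ_1) = -42
  1·m_2 + 4·m_3 + 1·m_4 = 6(Δ_3 - Δ_2) = -18
Natural end conditions: m_0 = m_4 = 0.
Solving the tridiagonal system: m_0 = 0, m_1 = 165/28, m_2 = -81/7, m_3 = -45/28, m_4 = 0.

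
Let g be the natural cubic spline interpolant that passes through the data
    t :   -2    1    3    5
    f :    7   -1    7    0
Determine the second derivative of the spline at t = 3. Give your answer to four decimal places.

-6.9737

Let σ_i = g''(x_i). Step sizes h_i = 3, 2, 2; slopes of the chords Δ_i = (y_(i+1) - y_i)/h_i = -8/3, 4, -7/2.
  3·σ_0 + 10·σ_1 + 2·σ_2 = 6(Δ_1 - Δ_0) = 40
  2·σ_1 + 8·σ_2 + 2·σ_3 = 6(Δ_2 - Δ_1) = -45
Natural end conditions: σ_0 = σ_3 = 0.
Hence σ_0 = 0, σ_1 = 205/38, σ_2 = -265/38, σ_3 = 0.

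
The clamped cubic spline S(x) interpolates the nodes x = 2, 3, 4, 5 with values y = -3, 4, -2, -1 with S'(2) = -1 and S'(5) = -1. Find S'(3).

Let M_i = S''(x_i). Step sizes h_i = 1, 1, 1; slopes of the chords Δ_i = (y_(i+1) - y_i)/h_i = 7, -6, 1.
  1·M_0 + 4·M_1 + 1·M_2 = 6(Δ_1 - Δ_0) = -78
  1·M_1 + 4·M_2 + 1·M_3 = 6(Δ_2 - Δ_1) = 42
Clamped end conditions give two more equations: 2h_0·M_0 + h_0·M_1 = 6(Δ_0 - S'(2)) = 48 and h_2·M_2 + 2h_2·M_3 = 6(S'(5) - Δ_2) = -12.
Solving the tridiagonal system: M_0 = 42, M_1 = -36, M_2 = 24, M_3 = -18.
On [3, 4], S'(x) = b_1 + 2c_1·(x - 3) + 3d_1·(x - 3)² with b_1 = Δ_1 - h_1(2M_1 + M_2)/6 = 2, c_1 = M_1/2 = -18, d_1 = (M_2 - M_1)/(6h_1) = 10. So S'(3) = 2.

2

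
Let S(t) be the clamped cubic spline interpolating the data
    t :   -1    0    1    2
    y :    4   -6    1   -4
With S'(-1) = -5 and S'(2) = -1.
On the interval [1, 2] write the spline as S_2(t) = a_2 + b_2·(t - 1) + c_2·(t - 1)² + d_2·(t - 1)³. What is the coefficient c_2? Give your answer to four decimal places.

-18.2667

Let M_i = S''(x_i). Step sizes h_i = 1, 1, 1; slopes of the chords Δ_i = (y_(i+1) - y_i)/h_i = -10, 7, -5.
  1·M_0 + 4·M_1 + 1·M_2 = 6(Δ_1 - Δ_0) = 102
  1·M_1 + 4·M_2 + 1·M_3 = 6(Δ_2 - Δ_1) = -72
Clamped end conditions give two more equations: 2h_0·M_0 + h_0·M_1 = 6(Δ_0 - S'(-1)) = -30 and h_2·M_2 + 2h_2·M_3 = 6(S'(2) - Δ_2) = 24.
Solving the tridiagonal system: M_0 = -554/15, M_1 = 658/15, M_2 = -548/15, M_3 = 454/15.
On [1, 2], with S_2(t) = a_2 + b_2·(t - 1) + c_2·(t - 1)² + d_2·(t - 1)³: c_2 = M_2/2 = -274/15, d_2 = (M_3 - M_2)/(6h_2) = 167/15, b_2 = Δ_2 - h_2(2M_2 + M_3)/6 = 32/15.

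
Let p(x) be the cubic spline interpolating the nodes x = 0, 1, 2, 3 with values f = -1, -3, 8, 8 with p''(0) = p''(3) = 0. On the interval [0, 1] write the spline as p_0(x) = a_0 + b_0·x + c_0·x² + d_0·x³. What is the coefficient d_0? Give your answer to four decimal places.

4.2000

Write m_i for p''(x_i). With h_i = 1, 1, 1 and divided differences Δ_i = -2, 11, 0, the continuity of p' gives the tridiagonal system
  1·m_0 + 4·m_1 + 1·m_2 = 6(Δ_1 - Δ_0) = 78
  1·m_1 + 4·m_2 + 1·m_3 = 6(Δ_2 - Δ_1) = -66
Natural end conditions: m_0 = m_3 = 0.
Solving: m_0 = 0, m_1 = 126/5, m_2 = -114/5, m_3 = 0.
On [0, 1], with p_0(x) = a_0 + b_0·x + c_0·x² + d_0·x³: c_0 = m_0/2 = 0, d_0 = (m_1 - m_0)/(6h_0) = 21/5, b_0 = Δ_0 - h_0(2m_0 + m_1)/6 = -31/5.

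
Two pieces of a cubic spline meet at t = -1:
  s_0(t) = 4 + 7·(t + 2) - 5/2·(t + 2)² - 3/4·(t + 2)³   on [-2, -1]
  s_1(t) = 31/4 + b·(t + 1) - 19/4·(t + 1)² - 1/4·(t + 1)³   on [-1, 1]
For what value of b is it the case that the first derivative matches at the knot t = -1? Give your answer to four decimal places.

-0.2500

s_0'(t) = 7 - 5·(t + 2) - 9/4·(t + 2)², so s_0'(-1) = -1/4. On the right, s_1'(-1) = b, so b = -1/4.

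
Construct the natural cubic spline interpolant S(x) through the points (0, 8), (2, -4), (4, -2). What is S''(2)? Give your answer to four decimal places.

Write m_i for S''(x_i). With h_i = 2, 2 and divided differences Δ_i = -6, 1, the continuity of S' gives the tridiagonal system
  2·m_0 + 8·m_1 + 2·m_2 = 6(Δ_1 - Δ_0) = 42
Natural end conditions: m_0 = m_2 = 0.
Solving: m_0 = 0, m_1 = 21/4, m_2 = 0.

5.2500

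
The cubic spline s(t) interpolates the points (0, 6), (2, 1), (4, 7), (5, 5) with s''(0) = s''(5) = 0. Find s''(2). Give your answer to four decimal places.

5.8636

Write M_i for s''(x_i). With h_i = 2, 2, 1 and divided differences Δ_i = -5/2, 3, -2, the continuity of s' gives the tridiagonal system
  2·M_0 + 8·M_1 + 2·M_2 = 6(Δ_1 - Δ_0) = 33
  2·M_1 + 6·M_2 + 1·M_3 = 6(Δ_2 - Δ_1) = -30
Natural end conditions: M_0 = M_3 = 0.
Solving the tridiagonal system: M_0 = 0, M_1 = 129/22, M_2 = -153/22, M_3 = 0.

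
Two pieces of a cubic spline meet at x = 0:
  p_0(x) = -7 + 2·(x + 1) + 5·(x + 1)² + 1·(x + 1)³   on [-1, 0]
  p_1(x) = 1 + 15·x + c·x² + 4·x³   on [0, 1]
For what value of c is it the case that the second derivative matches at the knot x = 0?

p_0''(x) = 10 + 6·(x + 1), so p_0''(0) = 16. On the right, p_1''(0) = 2c, so c = 8.

8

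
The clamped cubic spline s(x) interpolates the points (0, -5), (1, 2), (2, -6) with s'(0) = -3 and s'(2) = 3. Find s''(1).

-51

Let M_i = s''(x_i). Step sizes h_i = 1, 1; slopes of the chords Δ_i = (y_(i+1) - y_i)/h_i = 7, -8.
  1·M_0 + 4·M_1 + 1·M_2 = 6(Δ_1 - Δ_0) = -90
Clamped end conditions give two more equations: 2h_0·M_0 + h_0·M_1 = 6(Δ_0 - s'(0)) = 60 and h_1·M_1 + 2h_1·M_2 = 6(s'(2) - Δ_1) = 66.
Hence M_0 = 111/2, M_1 = -51, M_2 = 117/2.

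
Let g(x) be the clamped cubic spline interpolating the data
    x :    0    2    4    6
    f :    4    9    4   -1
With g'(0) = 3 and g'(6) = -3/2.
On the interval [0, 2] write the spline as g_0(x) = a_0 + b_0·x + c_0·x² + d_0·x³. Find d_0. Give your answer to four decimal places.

-0.4750

With m_i denoting the second derivative at x_i, h_i = 2, 2, 2, and Δ_i = (y_(i+1) − y_i)/h_i = 5/2, -5/2, -5/2:
  2·m_0 + 8·m_1 + 2·m_2 = 6(Δ_1 - Δ_0) = -30
  2·m_1 + 8·m_2 + 2·m_3 = 6(Δ_2 - Δ_1) = 0
Clamped end conditions give two more equations: 2h_0·m_0 + h_0·m_1 = 6(Δ_0 - g'(0)) = -3 and h_2·m_2 + 2h_2·m_3 = 6(g'(6) - Δ_2) = 6.
Hence m_0 = 7/5, m_1 = -43/10, m_2 = 4/5, m_3 = 11/10.
On [0, 2], with g_0(x) = a_0 + b_0·x + c_0·x² + d_0·x³: c_0 = m_0/2 = 7/10, d_0 = (m_1 - m_0)/(6h_0) = -19/40, b_0 = Δ_0 - h_0(2m_0 + m_1)/6 = 3.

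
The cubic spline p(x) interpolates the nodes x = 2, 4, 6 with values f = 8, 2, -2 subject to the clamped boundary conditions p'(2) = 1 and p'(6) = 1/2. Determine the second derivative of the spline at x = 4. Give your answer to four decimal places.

Write σ_i for p''(x_i). With h_i = 2, 2 and divided differences Δ_i = -3, -2, the continuity of p' gives the tridiagonal system
  2·σ_0 + 8·σ_1 + 2·σ_2 = 6(Δ_1 - Δ_0) = 6
Clamped end conditions give two more equations: 2h_0·σ_0 + h_0·σ_1 = 6(Δ_0 - p'(2)) = -24 and h_1·σ_1 + 2h_1·σ_2 = 6(p'(6) - Δ_1) = 15.
Solving: σ_0 = -55/8, σ_1 = 7/4, σ_2 = 23/8.

1.7500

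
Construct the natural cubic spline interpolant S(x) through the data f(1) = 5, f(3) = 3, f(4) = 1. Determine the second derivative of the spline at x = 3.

-1

Let M_i = S''(x_i). Step sizes h_i = 2, 1; slopes of the chords Δ_i = (y_(i+1) - y_i)/h_i = -1, -2.
  2·M_0 + 6·M_1 + 1·M_2 = 6(Δ_1 - Δ_0) = -6
Natural end conditions: M_0 = M_2 = 0.
Hence M_0 = 0, M_1 = -1, M_2 = 0.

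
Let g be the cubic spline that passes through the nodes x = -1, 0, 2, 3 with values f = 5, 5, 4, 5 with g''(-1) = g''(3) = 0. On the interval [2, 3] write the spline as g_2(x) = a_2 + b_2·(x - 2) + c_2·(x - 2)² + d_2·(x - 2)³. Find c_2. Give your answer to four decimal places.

With m_i denoting the second derivative at x_i, h_i = 1, 2, 1, and Δ_i = (y_(i+1) − y_i)/h_i = 0, -1/2, 1:
  1·m_0 + 6·m_1 + 2·m_2 = 6(Δ_1 - Δ_0) = -3
  2·m_1 + 6·m_2 + 1·m_3 = 6(Δ_2 - Δ_1) = 9
Natural end conditions: m_0 = m_3 = 0.
Hence m_0 = 0, m_1 = -9/8, m_2 = 15/8, m_3 = 0.
On [2, 3], with g_2(x) = a_2 + b_2·(x - 2) + c_2·(x - 2)² + d_2·(x - 2)³: c_2 = m_2/2 = 15/16, d_2 = (m_3 - m_2)/(6h_2) = -5/16, b_2 = Δ_2 - h_2(2m_2 + m_3)/6 = 3/8.

0.9375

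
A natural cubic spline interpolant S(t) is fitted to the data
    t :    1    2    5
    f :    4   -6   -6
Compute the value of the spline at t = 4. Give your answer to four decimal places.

-9.3333

Write M_i for S''(x_i). With h_i = 1, 3 and divided differences Δ_i = -10, 0, the continuity of S' gives the tridiagonal system
  1·M_0 + 8·M_1 + 3·M_2 = 6(Δ_1 - Δ_0) = 60
Natural end conditions: M_0 = M_2 = 0.
Forward elimination and back-substitution give M_0 = 0, M_1 = 15/2, M_2 = 0.
On [2, 5], S(t) = -6 - 15/2·(t - 2) + 15/4·(t - 2)² - 5/12·(t - 2)³.
With (t - 2) = 2: S(4) = -28/3.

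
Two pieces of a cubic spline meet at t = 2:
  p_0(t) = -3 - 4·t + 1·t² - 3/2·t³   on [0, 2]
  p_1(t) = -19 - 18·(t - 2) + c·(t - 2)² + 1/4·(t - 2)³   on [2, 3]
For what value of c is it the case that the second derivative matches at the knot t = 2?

p_0''(t) = 2 - 9·t, so p_0''(2) = -16. On the right, p_1''(2) = 2c, so c = -8.

-8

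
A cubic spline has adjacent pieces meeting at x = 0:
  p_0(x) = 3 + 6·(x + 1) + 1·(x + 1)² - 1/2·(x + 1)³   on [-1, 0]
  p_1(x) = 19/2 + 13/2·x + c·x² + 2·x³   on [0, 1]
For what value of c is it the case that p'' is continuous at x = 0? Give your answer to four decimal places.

-0.5000

p_0''(x) = 2 - 3·(x + 1), so p_0''(0) = -1. On the right, p_1''(0) = 2c, so c = -1/2.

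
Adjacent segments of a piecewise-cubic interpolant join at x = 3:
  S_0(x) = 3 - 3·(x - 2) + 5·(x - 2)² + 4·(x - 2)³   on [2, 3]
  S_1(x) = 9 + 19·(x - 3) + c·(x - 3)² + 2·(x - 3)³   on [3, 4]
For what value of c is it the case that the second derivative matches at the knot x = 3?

17

S_0''(x) = 10 + 24·(x - 2), so S_0''(3) = 34. On the right, S_1''(3) = 2c, so c = 17.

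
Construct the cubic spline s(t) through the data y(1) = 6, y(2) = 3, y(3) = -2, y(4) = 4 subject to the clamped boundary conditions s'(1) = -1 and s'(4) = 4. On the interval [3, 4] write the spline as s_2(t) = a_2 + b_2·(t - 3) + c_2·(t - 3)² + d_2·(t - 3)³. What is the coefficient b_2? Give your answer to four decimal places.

With σ_i denoting the second derivative at x_i, h_i = 1, 1, 1, and Δ_i = (y_(i+1) − y_i)/h_i = -3, -5, 6:
  1·σ_0 + 4·σ_1 + 1·σ_2 = 6(Δ_1 - Δ_0) = -12
  1·σ_1 + 4·σ_2 + 1·σ_3 = 6(Δ_2 - Δ_1) = 66
Clamped end conditions give two more equations: 2h_0·σ_0 + h_0·σ_1 = 6(Δ_0 - s'(1)) = -12 and h_2·σ_2 + 2h_2·σ_3 = 6(s'(4) - Δ_2) = -12.
Forward elimination and back-substitution give σ_0 = -28/15, σ_1 = -124/15, σ_2 = 344/15, σ_3 = -262/15.
On [3, 4], with s_2(t) = a_2 + b_2·(t - 3) + c_2·(t - 3)² + d_2·(t - 3)³: c_2 = σ_2/2 = 172/15, d_2 = (σ_3 - σ_2)/(6h_2) = -101/15, b_2 = Δ_2 - h_2(2σ_2 + σ_3)/6 = 19/15.

1.2667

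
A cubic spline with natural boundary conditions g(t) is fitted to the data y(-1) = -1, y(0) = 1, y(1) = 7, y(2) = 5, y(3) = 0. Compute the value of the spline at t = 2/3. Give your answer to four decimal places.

5.4021

With M_i denoting the second derivative at x_i, h_i = 1, 1, 1, 1, and Δ_i = (y_(i+1) − y_i)/h_i = 2, 6, -2, -5:
  1·M_0 + 4·M_1 + 1·M_2 = 6(Δ_1 - Δ_0) = 24
  1·M_1 + 4·M_2 + 1·M_3 = 6(Δ_2 - Δ_1) = -48
  1·M_2 + 4·M_3 + 1·M_4 = 6(Δ_3 - Δ_2) = -18
Natural end conditions: M_0 = M_4 = 0.
Solving: M_0 = 0, M_1 = 267/28, M_2 = -99/7, M_3 = -27/28, M_4 = 0.
On [0, 1], g(t) = 1 + 145/28·t + 267/56·t² - 221/56·t³.
With t = 2/3: g(2/3) = 1021/189.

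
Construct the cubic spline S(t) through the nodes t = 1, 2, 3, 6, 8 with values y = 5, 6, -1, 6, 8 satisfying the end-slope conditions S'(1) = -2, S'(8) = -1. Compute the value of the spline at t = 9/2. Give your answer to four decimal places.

-1.4495

Put m_i = S'' at the i-th knot. Here h = (1, 1, 3, 2) and Δ = (1, -7, 7/3, 1), so the interior equations h_(i-1)·m_(i-1) + 2(h_(i-1)+h_i)·m_i + h_i·m_(i+1) = 6(Δ_i − Δ_(i-1)) read
  1·m_0 + 4·m_1 + 1·m_2 = 6(Δ_1 - Δ_0) = -48
  1·m_1 + 8·m_2 + 3·m_3 = 6(Δ_2 - Δ_1) = 56
  3·m_2 + 10·m_3 + 2·m_4 = 6(Δ_3 - Δ_2) = -8
Clamped end conditions give two more equations: 2h_0·m_0 + h_0·m_1 = 6(Δ_0 - S'(1)) = 18 and h_3·m_3 + 2h_3·m_4 = 6(S'(8) - Δ_3) = -12.
Forward elimination and back-substitution give m_0 = 2636/141, m_1 = -2734/141, m_2 = 1532/141, m_3 = -542/141, m_4 = -152/141.
On [3, 6], S(t) = -1 - 932/141·(t - 3) + 766/141·(t - 3)² - 1037/1269·(t - 3)³.
With (t - 3) = 3/2: S(9/2) = -545/376.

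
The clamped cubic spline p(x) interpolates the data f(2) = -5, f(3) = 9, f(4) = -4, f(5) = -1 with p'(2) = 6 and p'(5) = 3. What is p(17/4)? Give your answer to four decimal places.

-4.8813

Put σ_i = p'' at the i-th knot. Here h = (1, 1, 1) and Δ = (14, -13, 3), so the interior equations h_(i-1)·σ_(i-1) + 2(h_(i-1)+h_i)·σ_i + h_i·σ_(i+1) = 6(Δ_i − Δ_(i-1)) read
  1·σ_0 + 4·σ_1 + 1·σ_2 = 6(Δ_1 - Δ_0) = -162
  1·σ_1 + 4·σ_2 + 1·σ_3 = 6(Δ_2 - Δ_1) = 96
Clamped end conditions give two more equations: 2h_0·σ_0 + h_0·σ_1 = 6(Δ_0 - p'(2)) = 48 and h_2·σ_2 + 2h_2·σ_3 = 6(p'(5) - Δ_2) = 0.
Solving: σ_0 = 286/5, σ_1 = -332/5, σ_2 = 232/5, σ_3 = -116/5.
On [4, 5], p(x) = -4 - 43/5·(x - 4) + 116/5·(x - 4)² - 58/5·(x - 4)³.
With (x - 4) = 1/4: p(17/4) = -781/160.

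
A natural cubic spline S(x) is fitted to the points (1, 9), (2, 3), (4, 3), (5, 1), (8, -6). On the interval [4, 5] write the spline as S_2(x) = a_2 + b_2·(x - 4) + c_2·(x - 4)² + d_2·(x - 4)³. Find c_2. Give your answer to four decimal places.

Let σ_i = S''(x_i). Step sizes h_i = 1, 2, 1, 3; slopes of the chords Δ_i = (y_(i+1) - y_i)/h_i = -6, 0, -2, -7/3.
  1·σ_0 + 6·σ_1 + 2·σ_2 = 6(Δ_1 - Δ_0) = 36
  2·σ_1 + 6·σ_2 + 1·σ_3 = 6(Δ_2 - Δ_1) = -12
  1·σ_2 + 8·σ_3 + 3·σ_4 = 6(Δ_3 - Δ_2) = -2
Natural end conditions: σ_0 = σ_4 = 0.
Forward elimination and back-substitution give σ_0 = 0, σ_1 = 188/25, σ_2 = -114/25, σ_3 = 8/25, σ_4 = 0.
On [4, 5], with S_2(x) = a_2 + b_2·(x - 4) + c_2·(x - 4)² + d_2·(x - 4)³: c_2 = σ_2/2 = -57/25, d_2 = (σ_3 - σ_2)/(6h_2) = 61/75, b_2 = Δ_2 - h_2(2σ_2 + σ_3)/6 = -8/15.

-2.2800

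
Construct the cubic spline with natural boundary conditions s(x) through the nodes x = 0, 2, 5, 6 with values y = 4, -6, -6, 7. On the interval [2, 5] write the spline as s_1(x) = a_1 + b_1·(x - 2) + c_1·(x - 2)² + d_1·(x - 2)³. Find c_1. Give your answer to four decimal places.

With M_i denoting the second derivative at x_i, h_i = 2, 3, 1, and Δ_i = (y_(i+1) − y_i)/h_i = -5, 0, 13:
  2·M_0 + 10·M_1 + 3·M_2 = 6(Δ_1 - Δ_0) = 30
  3·M_1 + 8·M_2 + 1·M_3 = 6(Δ_2 - Δ_1) = 78
Natural end conditions: M_0 = M_3 = 0.
Solving the tridiagonal system: M_0 = 0, M_1 = 6/71, M_2 = 690/71, M_3 = 0.
On [2, 5], with s_1(x) = a_1 + b_1·(x - 2) + c_1·(x - 2)² + d_1·(x - 2)³: c_1 = M_1/2 = 3/71, d_1 = (M_2 - M_1)/(6h_1) = 38/71, b_1 = Δ_1 - h_1(2M_1 + M_2)/6 = -351/71.

0.0423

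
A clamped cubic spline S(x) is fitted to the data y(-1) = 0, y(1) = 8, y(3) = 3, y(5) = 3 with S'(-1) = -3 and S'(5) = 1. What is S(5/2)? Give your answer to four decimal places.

4.8000

Put σ_i = S'' at the i-th knot. Here h = (2, 2, 2) and Δ = (4, -5/2, 0), so the interior equations h_(i-1)·σ_(i-1) + 2(h_(i-1)+h_i)·σ_i + h_i·σ_(i+1) = 6(Δ_i − Δ_(i-1)) read
  2·σ_0 + 8·σ_1 + 2·σ_2 = 6(Δ_1 - Δ_0) = -39
  2·σ_1 + 8·σ_2 + 2·σ_3 = 6(Δ_2 - Δ_1) = 15
Clamped end conditions give two more equations: 2h_0·σ_0 + h_0·σ_1 = 6(Δ_0 - S'(-1)) = 42 and h_2·σ_2 + 2h_2·σ_3 = 6(S'(5) - Δ_2) = 6.
Hence σ_0 = 463/30, σ_1 = -148/15, σ_2 = 68/15, σ_3 = -23/30.
On [1, 3], S(x) = 8 + 77/30·(x - 1) - 74/15·(x - 1)² + 6/5·(x - 1)³.
With (x - 1) = 3/2: S(5/2) = 24/5.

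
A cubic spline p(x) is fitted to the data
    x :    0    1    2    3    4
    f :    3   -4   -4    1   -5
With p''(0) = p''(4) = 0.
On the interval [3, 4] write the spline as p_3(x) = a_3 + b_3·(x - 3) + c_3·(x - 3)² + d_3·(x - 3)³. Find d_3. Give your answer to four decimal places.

Put M_i = p'' at the i-th knot. Here h = (1, 1, 1, 1) and Δ = (-7, 0, 5, -6), so the interior equations h_(i-1)·M_(i-1) + 2(h_(i-1)+h_i)·M_i + h_i·M_(i+1) = 6(Δ_i − Δ_(i-1)) read
  1·M_0 + 4·M_1 + 1·M_2 = 6(Δ_1 - Δ_0) = 42
  1·M_1 + 4·M_2 + 1·M_3 = 6(Δ_2 - Δ_1) = 30
  1·M_2 + 4·M_3 + 1·M_4 = 6(Δ_3 - Δ_2) = -66
Natural end conditions: M_0 = M_4 = 0.
Solving: M_0 = 0, M_1 = 111/14, M_2 = 72/7, M_3 = -267/14, M_4 = 0.
On [3, 4], with p_3(x) = a_3 + b_3·(x - 3) + c_3·(x - 3)² + d_3·(x - 3)³: c_3 = M_3/2 = -267/28, d_3 = (M_4 - M_3)/(6h_3) = 89/28, b_3 = Δ_3 - h_3(2M_3 + M_4)/6 = 5/14.

3.1786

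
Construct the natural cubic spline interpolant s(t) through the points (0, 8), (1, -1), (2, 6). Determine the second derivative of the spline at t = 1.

With m_i denoting the second derivative at x_i, h_i = 1, 1, and Δ_i = (y_(i+1) − y_i)/h_i = -9, 7:
  1·m_0 + 4·m_1 + 1·m_2 = 6(Δ_1 - Δ_0) = 96
Natural end conditions: m_0 = m_2 = 0.
Hence m_0 = 0, m_1 = 24, m_2 = 0.

24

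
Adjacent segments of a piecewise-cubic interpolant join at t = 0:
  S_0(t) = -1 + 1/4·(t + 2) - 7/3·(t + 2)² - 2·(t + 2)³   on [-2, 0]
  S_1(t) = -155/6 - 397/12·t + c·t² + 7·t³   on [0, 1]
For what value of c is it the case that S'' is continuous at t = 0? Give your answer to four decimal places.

-14.3333

S_0''(t) = -14/3 - 12·(t + 2), so S_0''(0) = -86/3. On the right, S_1''(0) = 2c, so c = -43/3.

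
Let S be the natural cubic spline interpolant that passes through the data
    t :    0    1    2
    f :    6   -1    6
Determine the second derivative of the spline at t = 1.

Let m_i = S''(x_i). Step sizes h_i = 1, 1; slopes of the chords Δ_i = (y_(i+1) - y_i)/h_i = -7, 7.
  1·m_0 + 4·m_1 + 1·m_2 = 6(Δ_1 - Δ_0) = 84
Natural end conditions: m_0 = m_2 = 0.
Solving the tridiagonal system: m_0 = 0, m_1 = 21, m_2 = 0.

21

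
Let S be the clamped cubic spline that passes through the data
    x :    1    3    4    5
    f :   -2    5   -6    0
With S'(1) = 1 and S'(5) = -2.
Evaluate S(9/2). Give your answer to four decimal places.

-2.8722

Put m_i = S'' at the i-th knot. Here h = (2, 1, 1) and Δ = (7/2, -11, 6), so the interior equations h_(i-1)·m_(i-1) + 2(h_(i-1)+h_i)·m_i + h_i·m_(i+1) = 6(Δ_i − Δ_(i-1)) read
  2·m_0 + 6·m_1 + 1·m_2 = 6(Δ_1 - Δ_0) = -87
  1·m_1 + 4·m_2 + 1·m_3 = 6(Δ_2 - Δ_1) = 102
Clamped end conditions give two more equations: 2h_0·m_0 + h_0·m_1 = 6(Δ_0 - S'(1)) = 15 and h_2·m_2 + 2h_2·m_3 = 6(S'(5) - Δ_2) = -48.
Forward elimination and back-substitution give m_0 = 387/22, m_1 = -609/22, m_2 = 483/11, m_3 = -1011/22.
On [4, 5], S(x) = -6 - 43/44·(x - 4) + 483/22·(x - 4)² - 659/44·(x - 4)³.
With (x - 4) = 1/2: S(9/2) = -1011/352.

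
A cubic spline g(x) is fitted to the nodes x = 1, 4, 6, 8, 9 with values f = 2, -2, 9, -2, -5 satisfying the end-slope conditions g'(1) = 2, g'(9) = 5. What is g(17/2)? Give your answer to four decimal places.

-5.0737

Put m_i = g'' at the i-th knot. Here h = (3, 2, 2, 1) and Δ = (-4/3, 11/2, -11/2, -3), so the interior equations h_(i-1)·m_(i-1) + 2(h_(i-1)+h_i)·m_i + h_i·m_(i+1) = 6(Δ_i − Δ_(i-1)) read
  3·m_0 + 10·m_1 + 2·m_2 = 6(Δ_1 - Δ_0) = 41
  2·m_1 + 8·m_2 + 2·m_3 = 6(Δ_2 - Δ_1) = -66
  2·m_2 + 6·m_3 + 1·m_4 = 6(Δ_3 - Δ_2) = 15
Clamped end conditions give two more equations: 2h_0·m_0 + h_0·m_1 = 6(Δ_0 - g'(1)) = -20 and h_3·m_3 + 2h_3·m_4 = 6(g'(9) - Δ_3) = 48.
Forward elimination and back-substitution give m_0 = -2425/318, m_1 = 455/53, m_2 = -2329/212, m_3 = 125/53, m_4 = 2419/106.
On [8, 9], g(x) = -2 - 1609/212·(x - 8) + 125/106·(x - 8)² + 723/212·(x - 8)³.
With (x - 8) = 1/2: g(17/2) = -8605/1696.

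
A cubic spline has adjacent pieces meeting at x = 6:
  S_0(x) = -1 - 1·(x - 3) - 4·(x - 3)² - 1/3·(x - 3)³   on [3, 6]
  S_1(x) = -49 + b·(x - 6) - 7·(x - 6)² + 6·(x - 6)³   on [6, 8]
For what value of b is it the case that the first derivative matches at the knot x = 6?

-34

S_0'(x) = -1 - 8·(x - 3) - 1·(x - 3)², so S_0'(6) = -34. On the right, S_1'(6) = b, so b = -34.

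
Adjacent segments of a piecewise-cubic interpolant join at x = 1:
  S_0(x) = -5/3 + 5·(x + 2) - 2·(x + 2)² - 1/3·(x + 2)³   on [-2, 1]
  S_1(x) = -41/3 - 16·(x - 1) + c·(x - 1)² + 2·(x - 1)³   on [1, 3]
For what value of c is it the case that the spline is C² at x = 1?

S_0''(x) = -4 - 2·(x + 2), so S_0''(1) = -10. On the right, S_1''(1) = 2c, so c = -5.

-5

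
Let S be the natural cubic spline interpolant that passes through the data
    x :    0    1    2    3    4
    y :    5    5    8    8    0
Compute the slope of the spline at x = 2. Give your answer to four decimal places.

2.8750

With M_i denoting the second derivative at x_i, h_i = 1, 1, 1, 1, and Δ_i = (y_(i+1) − y_i)/h_i = 0, 3, 0, -8:
  1·M_0 + 4·M_1 + 1·M_2 = 6(Δ_1 - Δ_0) = 18
  1·M_1 + 4·M_2 + 1·M_3 = 6(Δ_2 - Δ_1) = -18
  1·M_2 + 4·M_3 + 1·M_4 = 6(Δ_3 - Δ_2) = -48
Natural end conditions: M_0 = M_4 = 0.
Solving: M_0 = 0, M_1 = 21/4, M_2 = -3, M_3 = -45/4, M_4 = 0.
On [2, 3], S'(x) = b_2 + 2c_2·(x - 2) + 3d_2·(x - 2)² with b_2 = Δ_2 - h_2(2M_2 + M_3)/6 = 23/8, c_2 = M_2/2 = -3/2, d_2 = (M_3 - M_2)/(6h_2) = -11/8. So S'(2) = 23/8.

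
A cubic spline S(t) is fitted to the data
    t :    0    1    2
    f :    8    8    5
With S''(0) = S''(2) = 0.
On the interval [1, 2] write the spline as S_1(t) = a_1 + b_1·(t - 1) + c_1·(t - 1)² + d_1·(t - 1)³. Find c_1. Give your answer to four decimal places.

Put σ_i = S'' at the i-th knot. Here h = (1, 1) and Δ = (0, -3), so the interior equations h_(i-1)·σ_(i-1) + 2(h_(i-1)+h_i)·σ_i + h_i·σ_(i+1) = 6(Δ_i − Δ_(i-1)) read
  1·σ_0 + 4·σ_1 + 1·σ_2 = 6(Δ_1 - Δ_0) = -18
Natural end conditions: σ_0 = σ_2 = 0.
Hence σ_0 = 0, σ_1 = -9/2, σ_2 = 0.
On [1, 2], with S_1(t) = a_1 + b_1·(t - 1) + c_1·(t - 1)² + d_1·(t - 1)³: c_1 = σ_1/2 = -9/4, d_1 = (σ_2 - σ_1)/(6h_1) = 3/4, b_1 = Δ_1 - h_1(2σ_1 + σ_2)/6 = -3/2.

-2.2500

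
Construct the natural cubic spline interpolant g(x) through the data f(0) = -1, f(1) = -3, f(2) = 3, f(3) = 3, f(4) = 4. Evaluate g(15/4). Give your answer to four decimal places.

3.5533

Put σ_i = g'' at the i-th knot. Here h = (1, 1, 1, 1) and Δ = (-2, 6, 0, 1), so the interior equations h_(i-1)·σ_(i-1) + 2(h_(i-1)+h_i)·σ_i + h_i·σ_(i+1) = 6(Δ_i − Δ_(i-1)) read
  1·σ_0 + 4·σ_1 + 1·σ_2 = 6(Δ_1 - Δ_0) = 48
  1·σ_1 + 4·σ_2 + 1·σ_3 = 6(Δ_2 - Δ_1) = -36
  1·σ_2 + 4·σ_3 + 1·σ_4 = 6(Δ_3 - Δ_2) = 6
Natural end conditions: σ_0 = σ_4 = 0.
Hence σ_0 = 0, σ_1 = 435/28, σ_2 = -99/7, σ_3 = 141/28, σ_4 = 0.
On [3, 4], g(x) = 3 - 19/28·(x - 3) + 141/56·(x - 3)² - 47/56·(x - 3)³.
With (x - 3) = 3/4: g(15/4) = 12735/3584.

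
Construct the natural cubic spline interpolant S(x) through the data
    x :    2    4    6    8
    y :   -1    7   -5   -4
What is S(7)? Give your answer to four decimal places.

Write m_i for S''(x_i). With h_i = 2, 2, 2 and divided differences Δ_i = 4, -6, 1/2, the continuity of S' gives the tridiagonal system
  2·m_0 + 8·m_1 + 2·m_2 = 6(Δ_1 - Δ_0) = -60
  2·m_1 + 8·m_2 + 2·m_3 = 6(Δ_2 - Δ_1) = 39
Natural end conditions: m_0 = m_3 = 0.
Solving: m_0 = 0, m_1 = -93/10, m_2 = 36/5, m_3 = 0.
On [6, 8], S(x) = -5 - 43/10·(x - 6) + 18/5·(x - 6)² - 3/5·(x - 6)³.
With (x - 6) = 1: S(7) = -63/10.

-6.3000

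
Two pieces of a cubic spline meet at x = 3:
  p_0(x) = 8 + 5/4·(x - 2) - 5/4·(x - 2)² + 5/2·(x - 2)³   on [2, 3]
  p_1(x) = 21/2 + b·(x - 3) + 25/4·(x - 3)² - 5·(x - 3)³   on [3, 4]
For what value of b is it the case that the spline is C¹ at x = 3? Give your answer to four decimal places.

6.2500

p_0'(x) = 5/4 - 5/2·(x - 2) + 15/2·(x - 2)², so p_0'(3) = 25/4. On the right, p_1'(3) = b, so b = 25/4.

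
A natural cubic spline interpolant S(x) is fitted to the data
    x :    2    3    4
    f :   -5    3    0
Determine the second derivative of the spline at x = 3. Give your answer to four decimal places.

Put σ_i = S'' at the i-th knot. Here h = (1, 1) and Δ = (8, -3), so the interior equations h_(i-1)·σ_(i-1) + 2(h_(i-1)+h_i)·σ_i + h_i·σ_(i+1) = 6(Δ_i − Δ_(i-1)) read
  1·σ_0 + 4·σ_1 + 1·σ_2 = 6(Δ_1 - Δ_0) = -66
Natural end conditions: σ_0 = σ_2 = 0.
Solving: σ_0 = 0, σ_1 = -33/2, σ_2 = 0.

-16.5000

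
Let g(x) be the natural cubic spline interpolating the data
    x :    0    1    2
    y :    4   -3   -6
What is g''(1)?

6

Let σ_i = g''(x_i). Step sizes h_i = 1, 1; slopes of the chords Δ_i = (y_(i+1) - y_i)/h_i = -7, -3.
  1·σ_0 + 4·σ_1 + 1·σ_2 = 6(Δ_1 - Δ_0) = 24
Natural end conditions: σ_0 = σ_2 = 0.
Forward elimination and back-substitution give σ_0 = 0, σ_1 = 6, σ_2 = 0.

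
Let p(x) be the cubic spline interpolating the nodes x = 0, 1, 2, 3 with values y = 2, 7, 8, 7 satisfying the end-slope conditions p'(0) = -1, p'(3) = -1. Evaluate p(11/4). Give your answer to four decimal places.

7.2500

Put σ_i = p'' at the i-th knot. Here h = (1, 1, 1) and Δ = (5, 1, -1), so the interior equations h_(i-1)·σ_(i-1) + 2(h_(i-1)+h_i)·σ_i + h_i·σ_(i+1) = 6(Δ_i − Δ_(i-1)) read
  1·σ_0 + 4·σ_1 + 1·σ_2 = 6(Δ_1 - Δ_0) = -24
  1·σ_1 + 4·σ_2 + 1·σ_3 = 6(Δ_2 - Δ_1) = -12
Clamped end conditions give two more equations: 2h_0·σ_0 + h_0·σ_1 = 6(Δ_0 - p'(0)) = 36 and h_2·σ_2 + 2h_2·σ_3 = 6(p'(3) - Δ_2) = 0.
Hence σ_0 = 24, σ_1 = -12, σ_2 = 0, σ_3 = 0.
On [2, 3], p(x) = 8 - 1·(x - 2) + 0·(x - 2)² + 0·(x - 2)³.
With (x - 2) = 3/4: p(11/4) = 29/4.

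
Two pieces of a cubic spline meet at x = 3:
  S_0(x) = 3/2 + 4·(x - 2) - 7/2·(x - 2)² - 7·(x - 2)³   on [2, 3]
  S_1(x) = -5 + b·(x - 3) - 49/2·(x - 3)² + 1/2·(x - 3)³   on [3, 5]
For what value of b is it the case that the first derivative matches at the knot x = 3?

-24

S_0'(x) = 4 - 7·(x - 2) - 21·(x - 2)², so S_0'(3) = -24. On the right, S_1'(3) = b, so b = -24.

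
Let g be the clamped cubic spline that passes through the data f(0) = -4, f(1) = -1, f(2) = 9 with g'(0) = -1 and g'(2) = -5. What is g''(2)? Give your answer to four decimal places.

-57.5000

Write σ_i for g''(x_i). With h_i = 1, 1 and divided differences Δ_i = 3, 10, the continuity of g' gives the tridiagonal system
  1·σ_0 + 4·σ_1 + 1·σ_2 = 6(Δ_1 - Δ_0) = 42
Clamped end conditions give two more equations: 2h_0·σ_0 + h_0·σ_1 = 6(Δ_0 - g'(0)) = 24 and h_1·σ_1 + 2h_1·σ_2 = 6(g'(2) - Δ_1) = -90.
Forward elimination and back-substitution give σ_0 = -1/2, σ_1 = 25, σ_2 = -115/2.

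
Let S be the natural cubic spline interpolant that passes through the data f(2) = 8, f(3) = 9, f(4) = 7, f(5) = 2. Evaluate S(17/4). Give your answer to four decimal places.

Write M_i for S''(x_i). With h_i = 1, 1, 1 and divided differences Δ_i = 1, -2, -5, the continuity of S' gives the tridiagonal system
  1·M_0 + 4·M_1 + 1·M_2 = 6(Δ_1 - Δ_0) = -18
  1·M_1 + 4·M_2 + 1·M_3 = 6(Δ_2 - Δ_1) = -18
Natural end conditions: M_0 = M_3 = 0.
Solving: M_0 = 0, M_1 = -18/5, M_2 = -18/5, M_3 = 0.
On [4, 5], S(x) = 7 - 19/5·(x - 4) - 9/5·(x - 4)² + 3/5·(x - 4)³.
With (x - 4) = 1/4: S(17/4) = 1903/320.

5.9469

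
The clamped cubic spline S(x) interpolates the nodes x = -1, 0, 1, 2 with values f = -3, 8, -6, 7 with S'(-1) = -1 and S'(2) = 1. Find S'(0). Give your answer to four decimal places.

Write M_i for S''(x_i). With h_i = 1, 1, 1 and divided differences Δ_i = 11, -14, 13, the continuity of S' gives the tridiagonal system
  1·M_0 + 4·M_1 + 1·M_2 = 6(Δ_1 - Δ_0) = -150
  1·M_1 + 4·M_2 + 1·M_3 = 6(Δ_2 - Δ_1) = 162
Clamped end conditions give two more equations: 2h_0·M_0 + h_0·M_1 = 6(Δ_0 - S'(-1)) = 72 and h_2·M_2 + 2h_2·M_3 = 6(S'(2) - Δ_2) = -72.
Hence M_0 = 1106/15, M_1 = -1132/15, M_2 = 1172/15, M_3 = -1126/15.
On [0, 1], S'(x) = b_1 + 2c_1·x + 3d_1·x² with b_1 = Δ_1 - h_1(2M_1 + M_2)/6 = -28/15, c_1 = M_1/2 = -566/15, d_1 = (M_2 - M_1)/(6h_1) = 128/5. So S'(0) = -28/15.

-1.8667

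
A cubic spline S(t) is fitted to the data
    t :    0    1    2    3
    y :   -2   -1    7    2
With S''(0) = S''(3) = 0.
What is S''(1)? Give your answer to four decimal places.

With M_i denoting the second derivative at x_i, h_i = 1, 1, 1, and Δ_i = (y_(i+1) − y_i)/h_i = 1, 8, -5:
  1·M_0 + 4·M_1 + 1·M_2 = 6(Δ_1 - Δ_0) = 42
  1·M_1 + 4·M_2 + 1·M_3 = 6(Δ_2 - Δ_1) = -78
Natural end conditions: M_0 = M_3 = 0.
Solving the tridiagonal system: M_0 = 0, M_1 = 82/5, M_2 = -118/5, M_3 = 0.

16.4000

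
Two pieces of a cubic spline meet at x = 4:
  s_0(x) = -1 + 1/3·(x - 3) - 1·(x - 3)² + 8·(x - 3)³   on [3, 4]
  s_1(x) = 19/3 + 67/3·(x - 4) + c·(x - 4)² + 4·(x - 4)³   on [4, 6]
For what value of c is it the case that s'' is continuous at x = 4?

23

s_0''(x) = -2 + 48·(x - 3), so s_0''(4) = 46. On the right, s_1''(4) = 2c, so c = 23.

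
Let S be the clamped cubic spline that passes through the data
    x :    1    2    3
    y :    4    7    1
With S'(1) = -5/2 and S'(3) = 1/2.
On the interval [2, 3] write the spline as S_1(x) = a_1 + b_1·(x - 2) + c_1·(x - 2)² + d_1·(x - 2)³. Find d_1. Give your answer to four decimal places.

Write σ_i for S''(x_i). With h_i = 1, 1 and divided differences Δ_i = 3, -6, the continuity of S' gives the tridiagonal system
  1·σ_0 + 4·σ_1 + 1·σ_2 = 6(Δ_1 - Δ_0) = -54
Clamped end conditions give two more equations: 2h_0·σ_0 + h_0·σ_1 = 6(Δ_0 - S'(1)) = 33 and h_1·σ_1 + 2h_1·σ_2 = 6(S'(3) - Δ_1) = 39.
Hence σ_0 = 63/2, σ_1 = -30, σ_2 = 69/2.
On [2, 3], with S_1(x) = a_1 + b_1·(x - 2) + c_1·(x - 2)² + d_1·(x - 2)³: c_1 = σ_1/2 = -15, d_1 = (σ_2 - σ_1)/(6h_1) = 43/4, b_1 = Δ_1 - h_1(2σ_1 + σ_2)/6 = -7/4.

10.7500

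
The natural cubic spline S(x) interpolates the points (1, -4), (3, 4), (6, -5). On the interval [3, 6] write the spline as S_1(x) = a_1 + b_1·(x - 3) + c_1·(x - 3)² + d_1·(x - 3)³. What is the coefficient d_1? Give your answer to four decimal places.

With M_i denoting the second derivative at x_i, h_i = 2, 3, and Δ_i = (y_(i+1) − y_i)/h_i = 4, -3:
  2·M_0 + 10·M_1 + 3·M_2 = 6(Δ_1 - Δ_0) = -42
Natural end conditions: M_0 = M_2 = 0.
Solving the tridiagonal system: M_0 = 0, M_1 = -21/5, M_2 = 0.
On [3, 6], with S_1(x) = a_1 + b_1·(x - 3) + c_1·(x - 3)² + d_1·(x - 3)³: c_1 = M_1/2 = -21/10, d_1 = (M_2 - M_1)/(6h_1) = 7/30, b_1 = Δ_1 - h_1(2M_1 + M_2)/6 = 6/5.

0.2333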